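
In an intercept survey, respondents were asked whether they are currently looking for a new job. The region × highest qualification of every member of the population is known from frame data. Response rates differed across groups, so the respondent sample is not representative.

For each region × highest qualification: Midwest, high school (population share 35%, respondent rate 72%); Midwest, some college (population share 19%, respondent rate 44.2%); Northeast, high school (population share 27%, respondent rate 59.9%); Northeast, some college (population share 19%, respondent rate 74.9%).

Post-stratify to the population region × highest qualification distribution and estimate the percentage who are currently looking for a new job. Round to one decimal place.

64.0%

Post-stratification weights by population share, not respondent share:
  Midwest, high school: 0.35 × 72 = 25.2
  Midwest, some college: 0.19 × 44.2 = 8.398
  Northeast, high school: 0.27 × 59.9 = 16.173
  Northeast, some college: 0.19 × 74.9 = 14.231
Post-stratified estimate = 64.002 → 64.0%.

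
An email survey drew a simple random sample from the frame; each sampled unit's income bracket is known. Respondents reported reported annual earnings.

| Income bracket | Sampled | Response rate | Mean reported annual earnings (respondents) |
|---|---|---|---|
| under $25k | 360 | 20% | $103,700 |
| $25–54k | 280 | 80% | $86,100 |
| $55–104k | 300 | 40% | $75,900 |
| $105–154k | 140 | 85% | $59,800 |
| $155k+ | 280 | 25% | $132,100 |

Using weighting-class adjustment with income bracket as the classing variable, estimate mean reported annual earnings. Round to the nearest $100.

With weight = n_sampled/n_responded per class, the weighted class total is n_sampled:
  under $25k: 360 × 103,700 = 37,332,000
  $25–54k: 280 × 86,100 = 24,108,000
  $55–104k: 300 × 75,900 = 22,770,000
  $105–154k: 140 × 59,800 = 8,372,000
  $155k+: 280 × 132,100 = 36,988,000
Adjusted estimate = 129,570,000 / 1,360 = 95272.1 → $95,300.

$95,300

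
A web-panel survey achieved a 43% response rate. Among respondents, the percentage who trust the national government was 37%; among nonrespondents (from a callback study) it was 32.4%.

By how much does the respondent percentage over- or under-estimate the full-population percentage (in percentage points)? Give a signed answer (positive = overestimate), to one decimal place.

+2.6 percentage points

Nonresponse fraction = 1 − 0.43 = 0.57.
Bias = (nonresponse fraction) × (respondent percentage − nonrespondent percentage)
     = 0.57 × (37 − 32.4) = 0.57 × 4.6 = 2.622.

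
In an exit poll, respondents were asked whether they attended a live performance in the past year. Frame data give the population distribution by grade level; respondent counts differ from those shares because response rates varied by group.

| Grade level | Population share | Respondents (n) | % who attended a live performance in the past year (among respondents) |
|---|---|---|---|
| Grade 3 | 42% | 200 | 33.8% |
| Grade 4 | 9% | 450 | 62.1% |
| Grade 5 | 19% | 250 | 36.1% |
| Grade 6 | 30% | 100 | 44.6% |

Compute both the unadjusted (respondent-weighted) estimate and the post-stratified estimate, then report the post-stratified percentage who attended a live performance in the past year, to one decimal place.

Without adjustment, the pooled respondent share is:
  (200/1000)×33.8 + (450/1000)×62.1 + (250/1000)×36.1 + (100/1000)×44.6 = 48.19%
Post-stratified estimate weights by population shares:
  0.42×33.8 + 0.09×62.1 + 0.19×36.1 + 0.3×44.6 = 40.024%

40.0%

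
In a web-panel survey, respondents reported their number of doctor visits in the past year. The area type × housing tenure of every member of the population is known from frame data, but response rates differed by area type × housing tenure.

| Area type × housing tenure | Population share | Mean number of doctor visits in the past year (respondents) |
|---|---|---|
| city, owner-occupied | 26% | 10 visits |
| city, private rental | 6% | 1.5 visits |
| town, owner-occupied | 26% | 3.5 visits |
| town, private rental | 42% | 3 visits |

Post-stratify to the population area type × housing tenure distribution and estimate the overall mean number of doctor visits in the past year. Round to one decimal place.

4.9

Reweight to the known area type × housing tenure distribution:
  city, owner-occupied: 0.26 × 10 = 2.6
  city, private rental: 0.06 × 1.5 = 0.09
  town, owner-occupied: 0.26 × 3.5 = 0.91
  town, private rental: 0.42 × 3 = 1.26
Post-stratified estimate = 4.86 → 4.9.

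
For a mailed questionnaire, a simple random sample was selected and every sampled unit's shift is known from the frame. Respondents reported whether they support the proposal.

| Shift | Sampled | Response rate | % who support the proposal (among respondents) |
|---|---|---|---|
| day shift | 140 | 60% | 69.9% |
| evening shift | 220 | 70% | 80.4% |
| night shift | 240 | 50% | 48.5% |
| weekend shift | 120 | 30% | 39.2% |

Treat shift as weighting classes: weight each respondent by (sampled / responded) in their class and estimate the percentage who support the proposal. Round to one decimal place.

With weight = n_sampled/n_responded per class, the weighted class total is n_sampled:
  day shift: 140 × 69.9 = 9786
  evening shift: 220 × 80.4 = 17,688
  night shift: 240 × 48.5 = 11,640
  weekend shift: 120 × 39.2 = 4704
Adjusted estimate = 43,818 / 720 = 60.8583 → 60.9%.

60.9%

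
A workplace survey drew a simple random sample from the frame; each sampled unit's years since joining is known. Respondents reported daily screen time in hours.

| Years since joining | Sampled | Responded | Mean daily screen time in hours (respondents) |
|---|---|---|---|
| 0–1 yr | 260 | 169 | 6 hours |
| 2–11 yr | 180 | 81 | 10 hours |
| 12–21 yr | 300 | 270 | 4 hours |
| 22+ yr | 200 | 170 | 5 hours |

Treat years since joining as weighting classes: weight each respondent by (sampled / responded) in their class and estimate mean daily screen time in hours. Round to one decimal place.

Response rates by class: 0–1 yr 169/260 = 65%, 2–11 yr 81/180 = 45%, 12–21 yr 270/300 = 90%, 22+ yr 170/200 = 85%.
With weight = n_sampled/n_responded per class, the weighted class total is n_sampled:
  0–1 yr: 260 × 6 = 1560
  2–11 yr: 180 × 10 = 1800
  12–21 yr: 300 × 4 = 1200
  22+ yr: 200 × 5 = 1000
Adjusted estimate = 5560 / 940 = 5.91489 → 5.9.

5.9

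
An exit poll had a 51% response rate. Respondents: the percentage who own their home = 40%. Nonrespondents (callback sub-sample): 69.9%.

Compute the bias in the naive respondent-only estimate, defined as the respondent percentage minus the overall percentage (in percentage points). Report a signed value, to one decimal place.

Nonresponse fraction = 1 − 0.51 = 0.49.
Bias = (nonresponse fraction) × (respondent percentage − nonrespondent percentage)
     = 0.49 × (40 − 69.9) = 0.49 × -29.9 = -14.651.

-14.7 percentage points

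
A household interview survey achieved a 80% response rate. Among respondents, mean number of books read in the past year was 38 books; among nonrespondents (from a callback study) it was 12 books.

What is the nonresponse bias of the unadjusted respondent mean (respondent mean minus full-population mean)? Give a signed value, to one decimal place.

Nonresponse fraction = 1 − 0.8 = 0.2.
Bias = (nonresponse fraction) × (respondent mean − nonrespondent mean)
     = 0.2 × (38 − 12) = 0.2 × 26 = 5.2.

+5.2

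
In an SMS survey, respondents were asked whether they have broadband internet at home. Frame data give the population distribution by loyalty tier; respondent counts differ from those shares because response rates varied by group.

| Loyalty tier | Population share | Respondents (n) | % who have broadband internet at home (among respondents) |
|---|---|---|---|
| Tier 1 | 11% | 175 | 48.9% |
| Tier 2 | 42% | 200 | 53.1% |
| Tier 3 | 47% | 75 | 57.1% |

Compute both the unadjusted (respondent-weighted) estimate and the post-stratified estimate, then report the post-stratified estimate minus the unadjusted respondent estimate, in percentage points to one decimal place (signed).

+2.4 percentage points

Naive respondent-only estimate (weights = respondent counts):
  (175/450)×48.9 + (200/450)×53.1 + (75/450)×57.1 = 52.1333%
Post-stratifying to population shares instead:
  0.11×48.9 + 0.42×53.1 + 0.47×57.1 = 54.518%
Difference = 54.518 − 52.1333 = 2.3847 pp.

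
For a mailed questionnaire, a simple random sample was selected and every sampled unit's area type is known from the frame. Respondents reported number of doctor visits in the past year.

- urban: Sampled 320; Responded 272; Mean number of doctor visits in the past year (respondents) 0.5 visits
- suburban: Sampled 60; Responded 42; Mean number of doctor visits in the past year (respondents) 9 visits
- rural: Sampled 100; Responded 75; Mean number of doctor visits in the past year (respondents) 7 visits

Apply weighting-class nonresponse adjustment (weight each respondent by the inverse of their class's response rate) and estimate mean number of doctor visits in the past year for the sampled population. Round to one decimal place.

2.9

Response rates by class: urban 272/320 = 85%, suburban 42/60 = 70%, rural 75/100 = 75%.
With weight = n_sampled/n_responded per class, the weighted class total is n_sampled:
  urban: 320 × 0.5 = 160
  suburban: 60 × 9 = 540
  rural: 100 × 7 = 700
Adjusted estimate = 1400 / 480 = 2.91667 → 2.9.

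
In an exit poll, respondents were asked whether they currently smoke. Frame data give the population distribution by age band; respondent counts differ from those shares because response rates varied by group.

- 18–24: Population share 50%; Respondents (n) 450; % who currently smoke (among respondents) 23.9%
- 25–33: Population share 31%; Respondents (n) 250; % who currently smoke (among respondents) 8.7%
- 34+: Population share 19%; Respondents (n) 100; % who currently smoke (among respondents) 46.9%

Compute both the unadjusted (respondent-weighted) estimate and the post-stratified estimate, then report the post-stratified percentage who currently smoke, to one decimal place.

23.6%

Naive respondent-only estimate (weights = respondent counts):
  (450/800)×23.9 + (250/800)×8.7 + (100/800)×46.9 = 22.025%
Post-stratified estimate weights by population shares:
  0.5×23.9 + 0.31×8.7 + 0.19×46.9 = 23.558%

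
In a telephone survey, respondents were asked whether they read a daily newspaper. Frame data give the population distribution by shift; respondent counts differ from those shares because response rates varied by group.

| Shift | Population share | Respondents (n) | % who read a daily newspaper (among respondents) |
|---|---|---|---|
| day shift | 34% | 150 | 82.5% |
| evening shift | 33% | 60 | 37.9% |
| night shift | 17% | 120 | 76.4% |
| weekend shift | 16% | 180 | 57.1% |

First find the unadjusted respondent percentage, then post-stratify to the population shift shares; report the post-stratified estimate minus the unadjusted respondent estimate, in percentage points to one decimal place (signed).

-4.2 percentage points

Unadjusted (pooled respondent) estimate weights by respondent counts:
  (150/510)×82.5 + (60/510)×37.9 + (120/510)×76.4 + (180/510)×57.1 = 66.8529%
Post-stratified estimate weights by population shares:
  0.34×82.5 + 0.33×37.9 + 0.17×76.4 + 0.16×57.1 = 62.681%
Difference = 62.681 − 66.8529 = -4.1719 pp.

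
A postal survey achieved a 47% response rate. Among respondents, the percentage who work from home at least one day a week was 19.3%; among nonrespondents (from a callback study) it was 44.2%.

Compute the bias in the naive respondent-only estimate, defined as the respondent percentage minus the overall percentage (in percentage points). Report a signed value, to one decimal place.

-13.2 percentage points

Nonresponse fraction = 1 − 0.47 = 0.53.
Bias = (nonresponse fraction) × (respondent percentage − nonrespondent percentage)
     = 0.53 × (19.3 − 44.2) = 0.53 × -24.9 = -13.197.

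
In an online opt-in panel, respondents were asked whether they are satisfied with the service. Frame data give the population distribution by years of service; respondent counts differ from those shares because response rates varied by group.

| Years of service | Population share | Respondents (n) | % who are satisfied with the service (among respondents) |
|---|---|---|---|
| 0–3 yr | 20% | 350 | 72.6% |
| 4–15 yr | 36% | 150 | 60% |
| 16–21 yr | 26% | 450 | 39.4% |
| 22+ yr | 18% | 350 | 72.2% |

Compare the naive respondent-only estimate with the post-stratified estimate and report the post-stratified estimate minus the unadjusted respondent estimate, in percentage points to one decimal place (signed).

-0.2 percentage points

Naive respondent-only estimate (weights = respondent counts):
  (350/1300)×72.6 + (150/1300)×60 + (450/1300)×39.4 + (350/1300)×72.2 = 59.5462%
Post-stratified estimate weights by population shares:
  0.2×72.6 + 0.36×60 + 0.26×39.4 + 0.18×72.2 = 59.36%
Difference = 59.36 − 59.5462 = -0.1862 pp.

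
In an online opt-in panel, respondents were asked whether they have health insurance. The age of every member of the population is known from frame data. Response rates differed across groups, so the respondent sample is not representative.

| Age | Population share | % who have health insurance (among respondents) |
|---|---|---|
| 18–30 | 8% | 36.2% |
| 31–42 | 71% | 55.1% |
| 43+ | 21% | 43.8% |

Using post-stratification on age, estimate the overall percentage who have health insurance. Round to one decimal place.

51.2%

Weight each group's respondent value by its population share:
  18–30: 0.08 × 36.2 = 2.896
  31–42: 0.71 × 55.1 = 39.121
  43+: 0.21 × 43.8 = 9.198
Post-stratified estimate = 51.215 → 51.2%.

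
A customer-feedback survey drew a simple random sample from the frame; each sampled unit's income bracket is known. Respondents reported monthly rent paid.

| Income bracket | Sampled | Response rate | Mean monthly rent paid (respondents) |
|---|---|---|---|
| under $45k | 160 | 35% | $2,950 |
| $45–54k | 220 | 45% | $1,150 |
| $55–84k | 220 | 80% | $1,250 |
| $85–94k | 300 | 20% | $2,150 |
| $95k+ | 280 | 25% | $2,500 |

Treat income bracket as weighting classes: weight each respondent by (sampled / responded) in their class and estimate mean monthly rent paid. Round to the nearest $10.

$1,990

Inverse-response-rate weighting restores each class to its sampled count, so class totals weight by n_sampled:
  under $45k: 160 × 2950 = 472,000
  $45–54k: 220 × 1150 = 253,000
  $55–84k: 220 × 1250 = 275,000
  $85–94k: 300 × 2150 = 645,000
  $95k+: 280 × 2500 = 700,000
Adjusted estimate = 2,345,000 / 1,180 = 1987.29 → $1,990.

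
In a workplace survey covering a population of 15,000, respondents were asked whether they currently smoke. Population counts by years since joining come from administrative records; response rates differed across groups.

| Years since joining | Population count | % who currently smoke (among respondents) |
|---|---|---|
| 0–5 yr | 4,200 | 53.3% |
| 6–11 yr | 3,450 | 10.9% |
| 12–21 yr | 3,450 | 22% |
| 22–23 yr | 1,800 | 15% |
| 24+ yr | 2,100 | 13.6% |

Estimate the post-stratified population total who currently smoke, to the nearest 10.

3,930

Estimated count per cell = population count × respondent percentage:
  0–5 yr: 4,200 × 53.3% = 2238.6
  6–11 yr: 3,450 × 10.9% = 376.05
  12–21 yr: 3,450 × 22% = 759
  22–23 yr: 1,800 × 15% = 270
  24+ yr: 2,100 × 13.6% = 285.6
Estimated total = 3929.25 → 3,930.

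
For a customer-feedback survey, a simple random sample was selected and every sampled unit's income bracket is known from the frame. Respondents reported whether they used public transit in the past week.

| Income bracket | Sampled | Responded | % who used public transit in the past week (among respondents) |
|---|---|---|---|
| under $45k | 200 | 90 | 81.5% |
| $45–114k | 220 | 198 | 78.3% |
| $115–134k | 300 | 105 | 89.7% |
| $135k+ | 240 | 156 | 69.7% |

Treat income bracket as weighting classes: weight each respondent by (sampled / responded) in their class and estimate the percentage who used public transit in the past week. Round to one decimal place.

80.4%

Response rates by class: under $45k 90/200 = 45%, $45–114k 198/220 = 90%, $115–134k 105/300 = 35%, $135k+ 156/240 = 65%.
Inverse-response-rate weighting restores each class to its sampled count, so class totals weight by n_sampled:
  under $45k: 200 × 81.5 = 16,300
  $45–114k: 220 × 78.3 = 17,226
  $115–134k: 300 × 89.7 = 26,910
  $135k+: 240 × 69.7 = 16,728
Adjusted estimate = 77,164 / 960 = 80.3792 → 80.4%.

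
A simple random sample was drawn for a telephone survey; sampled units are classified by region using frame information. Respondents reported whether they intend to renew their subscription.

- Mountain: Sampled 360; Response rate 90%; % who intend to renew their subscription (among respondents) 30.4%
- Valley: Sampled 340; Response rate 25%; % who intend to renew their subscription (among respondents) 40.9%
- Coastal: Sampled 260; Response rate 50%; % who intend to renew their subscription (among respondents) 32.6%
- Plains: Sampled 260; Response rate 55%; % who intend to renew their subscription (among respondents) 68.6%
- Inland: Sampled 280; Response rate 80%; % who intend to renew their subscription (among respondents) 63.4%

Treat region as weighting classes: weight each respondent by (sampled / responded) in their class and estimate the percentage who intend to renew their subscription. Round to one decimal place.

45.9%

Weighting each respondent by the inverse class response rate inflates each class back to its sampled size, so the class weight is n_sampled:
  Mountain: 360 × 30.4 = 10,944
  Valley: 340 × 40.9 = 13,906
  Coastal: 260 × 32.6 = 8476
  Plains: 260 × 68.6 = 17,836
  Inland: 280 × 63.4 = 17,752
Adjusted estimate = 68,914 / 1,500 = 45.9427 → 45.9%.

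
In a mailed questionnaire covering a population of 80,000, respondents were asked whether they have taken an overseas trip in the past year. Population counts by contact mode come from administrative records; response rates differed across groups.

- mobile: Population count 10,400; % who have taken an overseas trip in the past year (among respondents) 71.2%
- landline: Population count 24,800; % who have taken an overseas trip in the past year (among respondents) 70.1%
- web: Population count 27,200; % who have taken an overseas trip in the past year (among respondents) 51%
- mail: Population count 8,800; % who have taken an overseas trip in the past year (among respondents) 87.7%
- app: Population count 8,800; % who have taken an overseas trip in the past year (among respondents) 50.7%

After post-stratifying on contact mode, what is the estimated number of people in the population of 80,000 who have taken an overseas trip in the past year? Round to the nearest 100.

Apply each group's respondent rate to its population count:
  mobile: 10,400 × 71.2% = 7404.8
  landline: 24,800 × 70.1% = 17384.8
  web: 27,200 × 51% = 13,872
  mail: 8,800 × 87.7% = 7717.6
  app: 8,800 × 50.7% = 4461.6
Estimated total = 50840.8 → 50,800.

50,800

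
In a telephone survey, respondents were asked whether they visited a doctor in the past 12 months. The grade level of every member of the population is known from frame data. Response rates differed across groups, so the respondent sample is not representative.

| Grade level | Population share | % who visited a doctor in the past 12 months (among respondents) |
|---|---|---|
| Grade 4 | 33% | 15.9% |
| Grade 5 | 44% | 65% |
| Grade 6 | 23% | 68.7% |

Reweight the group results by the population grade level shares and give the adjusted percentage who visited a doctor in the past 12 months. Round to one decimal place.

49.6%

Weight each group's respondent value by its population share:
  Grade 4: 0.33 × 15.9 = 5.247
  Grade 5: 0.44 × 65 = 28.6
  Grade 6: 0.23 × 68.7 = 15.801
Post-stratified estimate = 49.648 → 49.6%.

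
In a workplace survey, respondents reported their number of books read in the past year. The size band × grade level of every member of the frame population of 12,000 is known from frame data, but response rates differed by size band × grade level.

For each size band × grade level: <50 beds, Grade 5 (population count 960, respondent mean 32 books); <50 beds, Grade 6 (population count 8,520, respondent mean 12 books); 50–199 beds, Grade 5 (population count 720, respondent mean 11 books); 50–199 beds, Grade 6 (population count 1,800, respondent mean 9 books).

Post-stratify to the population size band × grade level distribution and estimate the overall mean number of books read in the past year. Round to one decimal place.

13.1

Weight each group's respondent value by its population share:
  <50 beds, Grade 5: (960/12,000) × 32 = 2.56
  <50 beds, Grade 6: (8,520/12,000) × 12 = 8.52
  50–199 beds, Grade 5: (720/12,000) × 11 = 0.66
  50–199 beds, Grade 6: (1,800/12,000) × 9 = 1.35
Post-stratified estimate = 13.09 → 13.1.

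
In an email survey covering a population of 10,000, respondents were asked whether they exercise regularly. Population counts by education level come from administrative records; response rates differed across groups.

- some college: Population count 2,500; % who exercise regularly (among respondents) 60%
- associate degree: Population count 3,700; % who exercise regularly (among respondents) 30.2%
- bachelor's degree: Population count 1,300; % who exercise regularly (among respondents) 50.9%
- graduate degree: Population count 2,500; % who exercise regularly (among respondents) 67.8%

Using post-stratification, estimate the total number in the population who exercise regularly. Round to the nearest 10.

4,970

Estimated count per cell = population count × respondent percentage:
  some college: 2,500 × 60% = 1500
  associate degree: 3,700 × 30.2% = 1117.4
  bachelor's degree: 1,300 × 50.9% = 661.7
  graduate degree: 2,500 × 67.8% = 1695
Estimated total = 4974.1 → 4,970.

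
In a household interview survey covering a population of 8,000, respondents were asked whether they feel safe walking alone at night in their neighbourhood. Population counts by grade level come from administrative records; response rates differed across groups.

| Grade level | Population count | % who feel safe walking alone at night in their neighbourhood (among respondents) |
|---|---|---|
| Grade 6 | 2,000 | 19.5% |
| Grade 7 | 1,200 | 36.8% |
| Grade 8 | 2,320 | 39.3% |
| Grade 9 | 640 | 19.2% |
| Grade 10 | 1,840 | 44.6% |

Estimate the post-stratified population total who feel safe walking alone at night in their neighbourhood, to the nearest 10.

Apply each group's respondent rate to its population count:
  Grade 6: 2,000 × 19.5% = 390
  Grade 7: 1,200 × 36.8% = 441.6
  Grade 8: 2,320 × 39.3% = 911.76
  Grade 9: 640 × 19.2% = 122.88
  Grade 10: 1,840 × 44.6% = 820.64
Estimated total = 2686.88 → 2,690.

2,690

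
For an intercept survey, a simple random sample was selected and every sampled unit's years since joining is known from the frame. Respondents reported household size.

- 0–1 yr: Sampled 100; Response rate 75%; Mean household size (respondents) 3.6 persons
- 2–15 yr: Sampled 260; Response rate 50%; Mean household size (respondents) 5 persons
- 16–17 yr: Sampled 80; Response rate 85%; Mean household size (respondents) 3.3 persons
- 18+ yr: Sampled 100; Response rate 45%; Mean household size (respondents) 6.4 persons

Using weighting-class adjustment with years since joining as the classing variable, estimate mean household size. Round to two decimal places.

Weighting each respondent by the inverse class response rate inflates each class back to its sampled size, so the class weight is n_sampled:
  0–1 yr: 100 × 3.6 = 360
  2–15 yr: 260 × 5 = 1300
  16–17 yr: 80 × 3.3 = 264
  18+ yr: 100 × 6.4 = 640
Adjusted estimate = 2564 / 540 = 4.74815 → 4.75.

4.75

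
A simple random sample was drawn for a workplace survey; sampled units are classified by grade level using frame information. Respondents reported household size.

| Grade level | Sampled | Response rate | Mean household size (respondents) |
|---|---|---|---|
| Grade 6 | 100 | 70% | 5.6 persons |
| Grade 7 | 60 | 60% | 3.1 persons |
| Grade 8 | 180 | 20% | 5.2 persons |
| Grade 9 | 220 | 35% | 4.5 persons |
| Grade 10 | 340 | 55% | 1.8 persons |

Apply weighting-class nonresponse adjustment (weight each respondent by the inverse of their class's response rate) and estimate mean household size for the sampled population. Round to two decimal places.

With weight = n_sampled/n_responded per class, the weighted class total is n_sampled:
  Grade 6: 100 × 5.6 = 560
  Grade 7: 60 × 3.1 = 186
  Grade 8: 180 × 5.2 = 936
  Grade 9: 220 × 4.5 = 990
  Grade 10: 340 × 1.8 = 612
Adjusted estimate = 3284 / 900 = 3.64889 → 3.65.

3.65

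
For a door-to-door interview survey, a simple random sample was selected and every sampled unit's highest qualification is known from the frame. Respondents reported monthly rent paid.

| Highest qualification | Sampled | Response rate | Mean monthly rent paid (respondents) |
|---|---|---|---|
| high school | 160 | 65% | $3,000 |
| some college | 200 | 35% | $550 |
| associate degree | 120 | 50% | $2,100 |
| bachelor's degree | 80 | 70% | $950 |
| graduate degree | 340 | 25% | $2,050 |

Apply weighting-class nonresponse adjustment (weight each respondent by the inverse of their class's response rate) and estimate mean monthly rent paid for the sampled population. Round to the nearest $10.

$1,790

Weighting each respondent by the inverse class response rate inflates each class back to its sampled size, so the class weight is n_sampled:
  high school: 160 × 3000 = 480,000
  some college: 200 × 550 = 110,000
  associate degree: 120 × 2100 = 252,000
  bachelor's degree: 80 × 950 = 76,000
  graduate degree: 340 × 2050 = 697,000
Adjusted estimate = 1,615,000 / 900 = 1794.44 → $1,790.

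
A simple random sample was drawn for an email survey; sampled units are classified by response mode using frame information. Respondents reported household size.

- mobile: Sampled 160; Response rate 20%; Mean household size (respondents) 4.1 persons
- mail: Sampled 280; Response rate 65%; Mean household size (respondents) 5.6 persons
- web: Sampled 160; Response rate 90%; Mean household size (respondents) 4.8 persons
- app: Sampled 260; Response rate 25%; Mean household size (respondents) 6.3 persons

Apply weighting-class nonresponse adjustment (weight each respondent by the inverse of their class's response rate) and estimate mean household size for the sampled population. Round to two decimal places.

Inverse-response-rate weighting restores each class to its sampled count, so class totals weight by n_sampled:
  mobile: 160 × 4.1 = 656
  mail: 280 × 5.6 = 1568
  web: 160 × 4.8 = 768
  app: 260 × 6.3 = 1638
Adjusted estimate = 4630 / 860 = 5.38372 → 5.38.

5.38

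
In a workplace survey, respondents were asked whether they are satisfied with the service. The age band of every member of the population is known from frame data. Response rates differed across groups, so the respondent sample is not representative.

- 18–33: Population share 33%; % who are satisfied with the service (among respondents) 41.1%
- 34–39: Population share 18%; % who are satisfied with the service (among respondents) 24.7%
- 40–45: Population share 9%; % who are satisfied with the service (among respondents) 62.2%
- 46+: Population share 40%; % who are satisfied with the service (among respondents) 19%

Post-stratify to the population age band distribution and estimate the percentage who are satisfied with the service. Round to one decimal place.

31.2%

Each cell contributes population-share × respondent value:
  18–33: 0.33 × 41.1 = 13.563
  34–39: 0.18 × 24.7 = 4.446
  40–45: 0.09 × 62.2 = 5.598
  46+: 0.4 × 19 = 7.6
Post-stratified estimate = 31.207 → 31.2%.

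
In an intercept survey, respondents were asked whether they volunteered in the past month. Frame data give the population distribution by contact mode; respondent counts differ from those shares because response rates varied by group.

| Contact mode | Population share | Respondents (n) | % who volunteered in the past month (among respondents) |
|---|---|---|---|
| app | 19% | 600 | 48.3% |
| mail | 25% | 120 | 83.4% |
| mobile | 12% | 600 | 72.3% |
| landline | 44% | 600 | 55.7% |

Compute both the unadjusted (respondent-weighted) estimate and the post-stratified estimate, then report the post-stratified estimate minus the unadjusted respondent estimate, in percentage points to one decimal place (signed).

Naive respondent-only estimate (weights = respondent counts):
  (600/1920)×48.3 + (120/1920)×83.4 + (600/1920)×72.3 + (600/1920)×55.7 = 60.3062%
Reweighting by population contact mode shares:
  0.19×48.3 + 0.25×83.4 + 0.12×72.3 + 0.44×55.7 = 63.211%
Difference = 63.211 − 60.3062 = 2.9048 pp.

+2.9 percentage points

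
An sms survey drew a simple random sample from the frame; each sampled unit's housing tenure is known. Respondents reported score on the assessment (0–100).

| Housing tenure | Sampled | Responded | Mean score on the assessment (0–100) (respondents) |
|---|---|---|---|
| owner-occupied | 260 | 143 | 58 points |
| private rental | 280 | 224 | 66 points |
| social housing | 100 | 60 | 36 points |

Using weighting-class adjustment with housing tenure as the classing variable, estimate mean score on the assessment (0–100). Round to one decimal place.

58.1

Response rates by class: owner-occupied 143/260 = 55%, private rental 224/280 = 80%, social housing 60/100 = 60%.
Each respondent's weight = sampled/responded in their class; summing within a class gives n_sampled, so:
  owner-occupied: 260 × 58 = 15,080
  private rental: 280 × 66 = 18,480
  social housing: 100 × 36 = 3600
Adjusted estimate = 37,160 / 640 = 58.0625 → 58.1.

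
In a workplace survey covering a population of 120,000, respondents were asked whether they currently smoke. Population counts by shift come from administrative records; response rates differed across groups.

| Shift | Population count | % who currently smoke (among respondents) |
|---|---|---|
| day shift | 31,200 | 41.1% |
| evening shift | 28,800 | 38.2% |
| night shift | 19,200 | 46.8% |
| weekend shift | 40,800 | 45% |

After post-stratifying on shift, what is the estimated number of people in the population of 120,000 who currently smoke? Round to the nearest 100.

51,200

Estimated count per cell = population count × respondent percentage:
  day shift: 31,200 × 41.1% = 12823.2
  evening shift: 28,800 × 38.2% = 11001.6
  night shift: 19,200 × 46.8% = 8985.6
  weekend shift: 40,800 × 45% = 18,360
Estimated total = 51170.4 → 51,200.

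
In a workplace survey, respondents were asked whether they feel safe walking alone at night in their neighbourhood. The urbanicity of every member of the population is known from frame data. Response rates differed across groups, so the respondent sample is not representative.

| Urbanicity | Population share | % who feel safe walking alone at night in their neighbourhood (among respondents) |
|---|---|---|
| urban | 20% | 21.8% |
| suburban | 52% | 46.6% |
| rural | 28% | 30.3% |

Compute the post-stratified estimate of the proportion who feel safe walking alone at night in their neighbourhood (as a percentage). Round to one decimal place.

37.1%

Each cell contributes population-share × respondent value:
  urban: 0.2 × 21.8 = 4.36
  suburban: 0.52 × 46.6 = 24.232
  rural: 0.28 × 30.3 = 8.484
Post-stratified estimate = 37.076 → 37.1%.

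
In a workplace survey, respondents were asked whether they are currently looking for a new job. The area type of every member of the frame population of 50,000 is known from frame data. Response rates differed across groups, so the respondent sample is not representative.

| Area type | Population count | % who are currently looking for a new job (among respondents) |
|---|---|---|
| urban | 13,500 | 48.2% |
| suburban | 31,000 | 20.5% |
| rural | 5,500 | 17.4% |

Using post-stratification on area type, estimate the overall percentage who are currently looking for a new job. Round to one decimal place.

Post-stratification weights by population share, not respondent share:
  urban: (13,500/50,000) × 48.2 = 13.014
  suburban: (31,000/50,000) × 20.5 = 12.71
  rural: (5,500/50,000) × 17.4 = 1.914
Post-stratified estimate = 27.638 → 27.6%.

27.6%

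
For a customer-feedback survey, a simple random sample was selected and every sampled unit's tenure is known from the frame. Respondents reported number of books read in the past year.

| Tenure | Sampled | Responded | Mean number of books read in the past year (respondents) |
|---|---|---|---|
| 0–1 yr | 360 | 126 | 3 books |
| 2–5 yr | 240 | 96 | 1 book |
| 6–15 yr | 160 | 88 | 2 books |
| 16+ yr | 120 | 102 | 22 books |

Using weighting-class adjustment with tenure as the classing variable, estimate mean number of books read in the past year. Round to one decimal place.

Class response rates: 0–1 yr 126/360 = 35%, 2–5 yr 96/240 = 40%, 6–15 yr 88/160 = 55%, 16+ yr 102/120 = 85%.
Weighting each respondent by the inverse class response rate inflates each class back to its sampled size, so the class weight is n_sampled:
  0–1 yr: 360 × 3 = 1080
  2–5 yr: 240 × 1 = 240
  6–15 yr: 160 × 2 = 320
  16+ yr: 120 × 22 = 2640
Adjusted estimate = 4280 / 880 = 4.86364 → 4.9.

4.9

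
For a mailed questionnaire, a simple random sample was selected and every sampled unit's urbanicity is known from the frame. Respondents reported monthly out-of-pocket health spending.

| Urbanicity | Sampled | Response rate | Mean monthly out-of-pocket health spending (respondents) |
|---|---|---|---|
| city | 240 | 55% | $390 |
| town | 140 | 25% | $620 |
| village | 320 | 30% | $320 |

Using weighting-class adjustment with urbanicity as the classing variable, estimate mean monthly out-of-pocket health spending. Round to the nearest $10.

Each respondent's weight = sampled/responded in their class; summing within a class gives n_sampled, so:
  city: 240 × 390 = 93,600
  town: 140 × 620 = 86,800
  village: 320 × 320 = 102,400
Adjusted estimate = 282,800 / 700 = 404 → $400.

$400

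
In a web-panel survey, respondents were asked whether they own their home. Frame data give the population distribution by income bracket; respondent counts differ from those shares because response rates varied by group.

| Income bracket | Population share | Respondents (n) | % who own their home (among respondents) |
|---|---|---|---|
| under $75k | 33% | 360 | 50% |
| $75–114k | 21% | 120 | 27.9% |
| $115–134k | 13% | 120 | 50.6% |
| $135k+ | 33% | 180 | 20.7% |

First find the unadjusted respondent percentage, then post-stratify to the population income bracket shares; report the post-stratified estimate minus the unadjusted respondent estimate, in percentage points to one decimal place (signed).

-4.2 percentage points

Without adjustment, the pooled respondent share is:
  (360/780)×50 + (120/780)×27.9 + (120/780)×50.6 + (180/780)×20.7 = 39.9308%
Reweighting by population income bracket shares:
  0.33×50 + 0.21×27.9 + 0.13×50.6 + 0.33×20.7 = 35.768%
Difference = 35.768 − 39.9308 = -4.1628 pp.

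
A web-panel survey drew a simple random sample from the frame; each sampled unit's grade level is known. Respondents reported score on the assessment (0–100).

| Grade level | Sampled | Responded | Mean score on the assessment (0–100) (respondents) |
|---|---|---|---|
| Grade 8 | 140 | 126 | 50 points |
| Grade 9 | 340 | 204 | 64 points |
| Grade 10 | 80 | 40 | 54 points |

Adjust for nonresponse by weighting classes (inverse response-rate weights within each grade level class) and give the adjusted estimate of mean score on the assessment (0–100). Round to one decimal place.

Class response rates: Grade 8 126/140 = 90%, Grade 9 204/340 = 60%, Grade 10 40/80 = 50%.
Weighting each respondent by the inverse class response rate inflates each class back to its sampled size, so the class weight is n_sampled:
  Grade 8: 140 × 50 = 7000
  Grade 9: 340 × 64 = 21,760
  Grade 10: 80 × 54 = 4320
Adjusted estimate = 33,080 / 560 = 59.0714 → 59.1.

59.1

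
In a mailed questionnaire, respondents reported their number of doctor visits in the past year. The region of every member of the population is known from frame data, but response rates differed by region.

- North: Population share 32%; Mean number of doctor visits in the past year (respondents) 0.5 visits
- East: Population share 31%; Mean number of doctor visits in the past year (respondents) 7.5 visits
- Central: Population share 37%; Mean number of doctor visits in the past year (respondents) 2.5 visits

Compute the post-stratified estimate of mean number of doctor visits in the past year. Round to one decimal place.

Each cell contributes population-share × respondent value:
  North: 0.32 × 0.5 = 0.16
  East: 0.31 × 7.5 = 2.325
  Central: 0.37 × 2.5 = 0.925
Post-stratified estimate = 3.41 → 3.4.

3.4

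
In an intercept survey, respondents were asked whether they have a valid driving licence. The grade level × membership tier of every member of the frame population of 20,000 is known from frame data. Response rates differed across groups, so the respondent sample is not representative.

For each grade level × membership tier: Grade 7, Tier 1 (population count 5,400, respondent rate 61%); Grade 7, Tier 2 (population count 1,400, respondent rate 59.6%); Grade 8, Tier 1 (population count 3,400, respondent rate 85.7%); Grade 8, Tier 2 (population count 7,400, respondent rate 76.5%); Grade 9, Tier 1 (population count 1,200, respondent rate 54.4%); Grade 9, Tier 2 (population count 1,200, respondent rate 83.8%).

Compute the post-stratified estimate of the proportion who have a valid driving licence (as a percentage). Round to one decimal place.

71.8%

Post-stratification weights by population share, not respondent share:
  Grade 7, Tier 1: (5,400/20,000) × 61 = 16.47
  Grade 7, Tier 2: (1,400/20,000) × 59.6 = 4.172
  Grade 8, Tier 1: (3,400/20,000) × 85.7 = 14.569
  Grade 8, Tier 2: (7,400/20,000) × 76.5 = 28.305
  Grade 9, Tier 1: (1,200/20,000) × 54.4 = 3.264
  Grade 9, Tier 2: (1,200/20,000) × 83.8 = 5.028
Post-stratified estimate = 71.808 → 71.8%.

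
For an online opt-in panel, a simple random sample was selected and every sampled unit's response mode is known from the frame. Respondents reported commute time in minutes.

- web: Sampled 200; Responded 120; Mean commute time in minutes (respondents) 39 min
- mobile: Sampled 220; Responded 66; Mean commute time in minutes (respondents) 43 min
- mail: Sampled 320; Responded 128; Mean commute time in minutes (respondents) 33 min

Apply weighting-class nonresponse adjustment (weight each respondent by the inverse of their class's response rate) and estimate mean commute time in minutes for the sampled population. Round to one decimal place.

Class response rates: web 120/200 = 60%, mobile 66/220 = 30%, mail 128/320 = 40%.
Each respondent's weight = sampled/responded in their class; summing within a class gives n_sampled, so:
  web: 200 × 39 = 7800
  mobile: 220 × 43 = 9460
  mail: 320 × 33 = 10,560
Adjusted estimate = 27,820 / 740 = 37.5946 → 37.6.

37.6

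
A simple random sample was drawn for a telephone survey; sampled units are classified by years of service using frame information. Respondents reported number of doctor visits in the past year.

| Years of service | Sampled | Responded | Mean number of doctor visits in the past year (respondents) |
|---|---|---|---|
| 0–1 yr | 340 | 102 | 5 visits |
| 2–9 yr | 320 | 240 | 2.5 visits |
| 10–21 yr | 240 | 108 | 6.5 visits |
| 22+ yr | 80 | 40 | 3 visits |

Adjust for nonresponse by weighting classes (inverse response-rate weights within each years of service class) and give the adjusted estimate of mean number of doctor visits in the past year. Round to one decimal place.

Class response rates: 0–1 yr 102/340 = 30%, 2–9 yr 240/320 = 75%, 10–21 yr 108/240 = 45%, 22+ yr 40/80 = 50%.
Inverse-response-rate weighting restores each class to its sampled count, so class totals weight by n_sampled:
  0–1 yr: 340 × 5 = 1700
  2–9 yr: 320 × 2.5 = 800
  10–21 yr: 240 × 6.5 = 1560
  22+ yr: 80 × 3 = 240
Adjusted estimate = 4300 / 980 = 4.38776 → 4.4.

4.4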